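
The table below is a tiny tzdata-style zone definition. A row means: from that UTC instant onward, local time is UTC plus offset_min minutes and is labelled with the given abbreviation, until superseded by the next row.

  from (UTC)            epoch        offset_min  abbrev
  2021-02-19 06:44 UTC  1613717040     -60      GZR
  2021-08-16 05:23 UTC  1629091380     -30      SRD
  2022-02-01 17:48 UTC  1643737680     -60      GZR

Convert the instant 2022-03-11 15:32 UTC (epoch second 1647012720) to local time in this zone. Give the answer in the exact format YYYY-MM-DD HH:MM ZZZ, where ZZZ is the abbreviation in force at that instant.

Query: 2022-03-11 15:32 UTC
Rule 3/3 (GZR, -01:00): 2022-02-01 17:48 UTC ≤ query < +∞
15·60 + 32 - 60 = 872 min
872 = 0·1440 + 872; 872 = 14·60 + 32 → 14:32, same day
→ 2022-03-11 14:32 GZR

2022-03-11 14:32 GZR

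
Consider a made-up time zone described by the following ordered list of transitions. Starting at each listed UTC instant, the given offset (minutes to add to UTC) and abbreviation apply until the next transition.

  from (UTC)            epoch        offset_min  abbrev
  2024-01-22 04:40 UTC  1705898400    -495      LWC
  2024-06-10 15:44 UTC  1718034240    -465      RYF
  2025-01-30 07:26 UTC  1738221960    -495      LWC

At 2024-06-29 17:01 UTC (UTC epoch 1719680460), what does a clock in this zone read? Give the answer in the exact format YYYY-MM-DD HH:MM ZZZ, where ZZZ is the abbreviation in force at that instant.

2024-06-29 09:16 RYF

Query: 2024-06-29 17:01 UTC
Rule 2/3 (RYF, -07:45): 2024-06-10 15:44 UTC ≤ query < 2025-01-30 07:26 UTC
17·60 + 1 - 465 = 556 min
556 = 0·1440 + 556; 556 = 9·60 + 16 → 09:16, same day
→ 2024-06-29 09:16 RYF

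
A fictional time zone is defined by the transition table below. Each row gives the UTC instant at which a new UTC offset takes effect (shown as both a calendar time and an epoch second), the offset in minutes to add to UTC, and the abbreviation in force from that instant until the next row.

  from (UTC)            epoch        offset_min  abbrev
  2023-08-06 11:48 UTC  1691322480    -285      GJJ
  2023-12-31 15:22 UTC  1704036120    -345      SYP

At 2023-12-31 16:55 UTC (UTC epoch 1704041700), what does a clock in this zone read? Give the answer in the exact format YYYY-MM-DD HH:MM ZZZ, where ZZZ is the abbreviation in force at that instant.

Query: 2023-12-31 16:55 UTC
Rule 2/2 (SYP, -05:45): 2023-12-31 15:22 UTC ≤ query < +∞
16·60 + 55 - 345 = 670 min
670 = 0·1440 + 670; 670 = 11·60 + 10 → 11:10, same day
→ 2023-12-31 11:10 SYP

2023-12-31 11:10 SYP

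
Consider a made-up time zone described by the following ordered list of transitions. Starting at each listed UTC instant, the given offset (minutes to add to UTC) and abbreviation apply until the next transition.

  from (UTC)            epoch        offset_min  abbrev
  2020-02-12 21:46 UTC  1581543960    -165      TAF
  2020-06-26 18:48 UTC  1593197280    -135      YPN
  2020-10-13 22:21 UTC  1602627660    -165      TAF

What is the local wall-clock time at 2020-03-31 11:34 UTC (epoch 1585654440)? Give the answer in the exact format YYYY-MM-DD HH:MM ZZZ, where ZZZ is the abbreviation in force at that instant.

Query: 2020-03-31 11:34 UTC
Rule 1/3 (TAF, -02:45): 2020-02-12 21:46 UTC ≤ query < 2020-06-26 18:48 UTC
11·60 + 34 - 165 = 529 min
529 = 0·1440 + 529; 529 = 8·60 + 49 → 08:49, same day
→ 2020-03-31 08:49 TAF

2020-03-31 08:49 TAF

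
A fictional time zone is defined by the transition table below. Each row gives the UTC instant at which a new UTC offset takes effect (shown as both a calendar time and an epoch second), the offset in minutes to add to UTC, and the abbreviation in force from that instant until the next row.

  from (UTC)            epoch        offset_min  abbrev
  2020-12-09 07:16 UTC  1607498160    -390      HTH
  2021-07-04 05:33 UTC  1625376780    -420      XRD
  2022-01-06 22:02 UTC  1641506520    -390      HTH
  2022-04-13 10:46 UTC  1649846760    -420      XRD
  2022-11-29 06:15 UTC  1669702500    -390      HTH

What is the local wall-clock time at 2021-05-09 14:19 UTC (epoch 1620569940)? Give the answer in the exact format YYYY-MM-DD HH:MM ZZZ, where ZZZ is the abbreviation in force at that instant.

Query: 2021-05-09 14:19 UTC
Rule 1/5 (HTH, -06:30): 2020-12-09 07:16 UTC ≤ query < 2021-07-04 05:33 UTC
14·60 + 19 - 390 = 469 min
469 = 0·1440 + 469; 469 = 7·60 + 49 → 07:49, same day
→ 2021-05-09 07:49 HTH

2021-05-09 07:49 HTH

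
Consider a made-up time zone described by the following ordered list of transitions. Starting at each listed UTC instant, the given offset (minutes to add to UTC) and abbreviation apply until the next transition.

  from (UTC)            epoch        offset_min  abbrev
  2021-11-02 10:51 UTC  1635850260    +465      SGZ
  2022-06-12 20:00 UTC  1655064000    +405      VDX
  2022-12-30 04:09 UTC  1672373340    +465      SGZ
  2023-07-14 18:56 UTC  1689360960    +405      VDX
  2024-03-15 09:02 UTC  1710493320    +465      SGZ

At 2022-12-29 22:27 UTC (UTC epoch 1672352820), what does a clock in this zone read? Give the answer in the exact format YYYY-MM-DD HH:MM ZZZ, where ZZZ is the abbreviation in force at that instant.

2022-12-30 05:12 VDX

Query: 2022-12-29 22:27 UTC
Rule 2/5 (VDX, +06:45): 2022-06-12 20:00 UTC ≤ query < 2022-12-30 04:09 UTC
22·60 + 27 + 405 = 1752 min
1752 = 1·1440 + 312; 312 = 5·60 + 12 → 05:12, 2022-12-29 + 1 day = 2022-12-30
→ 2022-12-30 05:12 VDX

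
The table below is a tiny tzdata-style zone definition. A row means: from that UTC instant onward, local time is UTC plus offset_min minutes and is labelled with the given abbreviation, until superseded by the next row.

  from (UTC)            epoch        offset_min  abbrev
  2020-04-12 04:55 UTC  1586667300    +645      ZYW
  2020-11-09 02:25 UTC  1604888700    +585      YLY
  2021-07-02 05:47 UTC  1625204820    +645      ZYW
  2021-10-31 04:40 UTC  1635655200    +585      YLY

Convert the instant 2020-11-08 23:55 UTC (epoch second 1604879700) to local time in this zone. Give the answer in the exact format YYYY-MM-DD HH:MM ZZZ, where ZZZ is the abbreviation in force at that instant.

Query: 2020-11-08 23:55 UTC
Rule 1/4 (ZYW, +10:45): 2020-04-12 04:55 UTC ≤ query < 2020-11-09 02:25 UTC
23·60 + 55 + 645 = 2080 min
2080 = 1·1440 + 640; 640 = 10·60 + 40 → 10:40, 2020-11-08 + 1 day = 2020-11-09
→ 2020-11-09 10:40 ZYW

2020-11-09 10:40 ZYW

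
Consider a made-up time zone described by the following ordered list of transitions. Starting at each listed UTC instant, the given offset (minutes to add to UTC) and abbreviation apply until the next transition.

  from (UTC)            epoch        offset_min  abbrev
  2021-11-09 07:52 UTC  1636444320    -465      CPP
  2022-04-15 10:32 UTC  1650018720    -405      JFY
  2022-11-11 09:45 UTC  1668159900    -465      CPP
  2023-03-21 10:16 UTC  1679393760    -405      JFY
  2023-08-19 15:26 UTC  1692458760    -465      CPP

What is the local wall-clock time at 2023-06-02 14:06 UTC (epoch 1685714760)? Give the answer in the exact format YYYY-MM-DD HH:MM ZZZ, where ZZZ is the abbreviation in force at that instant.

2023-06-02 07:21 JFY

Query: 2023-06-02 14:06 UTC
Rule 4/5 (JFY, -06:45): 2023-03-21 10:16 UTC ≤ query < 2023-08-19 15:26 UTC
14·60 + 6 - 405 = 441 min
441 = 0·1440 + 441; 441 = 7·60 + 21 → 07:21, same day
→ 2023-06-02 07:21 JFY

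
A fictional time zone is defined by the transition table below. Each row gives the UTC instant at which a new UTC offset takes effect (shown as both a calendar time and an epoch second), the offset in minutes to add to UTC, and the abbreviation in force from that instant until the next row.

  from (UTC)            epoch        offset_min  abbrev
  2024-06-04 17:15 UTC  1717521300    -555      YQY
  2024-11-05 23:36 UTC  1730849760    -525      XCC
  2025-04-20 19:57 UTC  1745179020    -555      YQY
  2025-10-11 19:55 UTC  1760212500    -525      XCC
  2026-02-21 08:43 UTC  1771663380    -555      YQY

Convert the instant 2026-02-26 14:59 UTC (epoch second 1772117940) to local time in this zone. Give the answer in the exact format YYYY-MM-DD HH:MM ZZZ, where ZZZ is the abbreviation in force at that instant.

2026-02-26 05:44 YQY

Query: 2026-02-26 14:59 UTC
Rule 5/5 (YQY, -09:15): 2026-02-21 08:43 UTC ≤ query < +∞
14·60 + 59 - 555 = 344 min
344 = 0·1440 + 344; 344 = 5·60 + 44 → 05:44, same day
→ 2026-02-26 05:44 YQY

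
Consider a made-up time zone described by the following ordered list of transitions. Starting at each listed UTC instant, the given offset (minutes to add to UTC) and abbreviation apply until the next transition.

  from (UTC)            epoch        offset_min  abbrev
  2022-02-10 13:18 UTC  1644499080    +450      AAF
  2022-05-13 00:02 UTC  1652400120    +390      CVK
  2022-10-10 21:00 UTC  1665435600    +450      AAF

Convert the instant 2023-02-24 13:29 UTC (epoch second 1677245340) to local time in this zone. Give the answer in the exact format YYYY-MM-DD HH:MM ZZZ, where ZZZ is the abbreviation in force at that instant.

Query: 2023-02-24 13:29 UTC
Rule 3/3 (AAF, +07:30): 2022-10-10 21:00 UTC ≤ query < +∞
13·60 + 29 + 450 = 1259 min
1259 = 0·1440 + 1259; 1259 = 20·60 + 59 → 20:59, same day
→ 2023-02-24 20:59 AAF

2023-02-24 20:59 AAF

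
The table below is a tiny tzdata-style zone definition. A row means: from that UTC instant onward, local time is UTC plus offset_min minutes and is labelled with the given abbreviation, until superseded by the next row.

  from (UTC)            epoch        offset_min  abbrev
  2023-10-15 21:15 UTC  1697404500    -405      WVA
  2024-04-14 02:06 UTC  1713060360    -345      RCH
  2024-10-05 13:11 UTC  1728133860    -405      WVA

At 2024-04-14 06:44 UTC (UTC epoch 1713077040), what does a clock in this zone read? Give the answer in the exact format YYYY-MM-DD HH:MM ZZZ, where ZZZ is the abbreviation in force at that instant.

Query: 2024-04-14 06:44 UTC
Rule 2/3 (RCH, -05:45): 2024-04-14 02:06 UTC ≤ query < 2024-10-05 13:11 UTC
6·60 + 44 - 345 = 59 min
59 = 0·1440 + 59; 59 = 0·60 + 59 → 00:59, same day
→ 2024-04-14 00:59 RCH

2024-04-14 00:59 RCH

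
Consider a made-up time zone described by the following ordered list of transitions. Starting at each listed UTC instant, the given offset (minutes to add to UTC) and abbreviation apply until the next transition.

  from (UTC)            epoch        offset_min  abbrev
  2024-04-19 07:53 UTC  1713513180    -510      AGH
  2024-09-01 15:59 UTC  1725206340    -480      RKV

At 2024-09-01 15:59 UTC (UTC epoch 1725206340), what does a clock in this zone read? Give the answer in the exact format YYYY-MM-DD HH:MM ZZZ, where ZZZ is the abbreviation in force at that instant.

Query: 2024-09-01 15:59 UTC
Rule 2/2 (RKV, -08:00): 2024-09-01 15:59 UTC ≤ query < +∞
15·60 + 59 - 480 = 479 min
479 = 0·1440 + 479; 479 = 7·60 + 59 → 07:59, same day
→ 2024-09-01 07:59 RKV

2024-09-01 07:59 RKV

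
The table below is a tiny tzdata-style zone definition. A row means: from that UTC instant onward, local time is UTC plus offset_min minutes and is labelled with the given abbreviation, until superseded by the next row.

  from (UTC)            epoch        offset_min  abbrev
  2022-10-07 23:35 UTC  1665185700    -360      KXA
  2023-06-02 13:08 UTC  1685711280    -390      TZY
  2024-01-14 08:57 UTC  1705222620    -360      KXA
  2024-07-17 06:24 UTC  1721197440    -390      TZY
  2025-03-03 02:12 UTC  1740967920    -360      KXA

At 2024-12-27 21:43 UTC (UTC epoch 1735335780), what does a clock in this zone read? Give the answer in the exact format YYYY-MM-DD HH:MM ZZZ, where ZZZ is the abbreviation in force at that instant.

2024-12-27 15:13 TZY

Query: 2024-12-27 21:43 UTC
Rule 4/5 (TZY, -06:30): 2024-07-17 06:24 UTC ≤ query < 2025-03-03 02:12 UTC
21·60 + 43 - 390 = 913 min
913 = 0·1440 + 913; 913 = 15·60 + 13 → 15:13, same day
→ 2024-12-27 15:13 TZY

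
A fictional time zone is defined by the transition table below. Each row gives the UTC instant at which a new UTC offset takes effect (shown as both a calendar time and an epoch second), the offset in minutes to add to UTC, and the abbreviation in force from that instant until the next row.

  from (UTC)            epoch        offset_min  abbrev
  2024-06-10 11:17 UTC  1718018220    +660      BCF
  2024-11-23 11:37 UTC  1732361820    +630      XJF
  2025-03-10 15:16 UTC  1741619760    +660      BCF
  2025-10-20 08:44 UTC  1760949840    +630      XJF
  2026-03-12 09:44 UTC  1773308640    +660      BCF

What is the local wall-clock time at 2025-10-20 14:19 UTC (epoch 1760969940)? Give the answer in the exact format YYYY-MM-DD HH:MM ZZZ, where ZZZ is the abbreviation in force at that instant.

2025-10-21 00:49 XJF

Query: 2025-10-20 14:19 UTC
Rule 4/5 (XJF, +10:30): 2025-10-20 08:44 UTC ≤ query < 2026-03-12 09:44 UTC
14·60 + 19 + 630 = 1489 min
1489 = 1·1440 + 49; 49 = 0·60 + 49 → 00:49, 2025-10-20 + 1 day = 2025-10-21
→ 2025-10-21 00:49 XJF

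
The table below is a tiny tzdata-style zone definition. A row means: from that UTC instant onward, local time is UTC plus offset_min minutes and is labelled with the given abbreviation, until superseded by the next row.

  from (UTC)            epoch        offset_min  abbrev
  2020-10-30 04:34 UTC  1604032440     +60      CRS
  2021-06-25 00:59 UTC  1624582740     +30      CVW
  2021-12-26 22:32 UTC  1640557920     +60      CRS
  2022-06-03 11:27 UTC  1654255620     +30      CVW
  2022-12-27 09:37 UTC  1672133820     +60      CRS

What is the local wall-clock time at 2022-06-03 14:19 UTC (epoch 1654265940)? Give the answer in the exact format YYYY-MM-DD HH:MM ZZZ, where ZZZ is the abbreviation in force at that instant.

Query: 2022-06-03 14:19 UTC
Rule 4/5 (CVW, +00:30): 2022-06-03 11:27 UTC ≤ query < 2022-12-27 09:37 UTC
14·60 + 19 + 30 = 889 min
889 = 0·1440 + 889; 889 = 14·60 + 49 → 14:49, same day
→ 2022-06-03 14:49 CVW

2022-06-03 14:49 CVW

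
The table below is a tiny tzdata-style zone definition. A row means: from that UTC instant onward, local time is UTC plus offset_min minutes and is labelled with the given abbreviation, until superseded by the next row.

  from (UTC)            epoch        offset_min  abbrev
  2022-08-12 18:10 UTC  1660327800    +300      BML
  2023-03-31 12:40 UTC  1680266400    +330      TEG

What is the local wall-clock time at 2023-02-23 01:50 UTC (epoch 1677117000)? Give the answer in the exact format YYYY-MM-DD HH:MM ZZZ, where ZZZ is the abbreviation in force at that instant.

2023-02-23 06:50 BML

Query: 2023-02-23 01:50 UTC
Rule 1/2 (BML, +05:00): 2022-08-12 18:10 UTC ≤ query < 2023-03-31 12:40 UTC
1·60 + 50 + 300 = 410 min
410 = 0·1440 + 410; 410 = 6·60 + 50 → 06:50, same day
→ 2023-02-23 06:50 BML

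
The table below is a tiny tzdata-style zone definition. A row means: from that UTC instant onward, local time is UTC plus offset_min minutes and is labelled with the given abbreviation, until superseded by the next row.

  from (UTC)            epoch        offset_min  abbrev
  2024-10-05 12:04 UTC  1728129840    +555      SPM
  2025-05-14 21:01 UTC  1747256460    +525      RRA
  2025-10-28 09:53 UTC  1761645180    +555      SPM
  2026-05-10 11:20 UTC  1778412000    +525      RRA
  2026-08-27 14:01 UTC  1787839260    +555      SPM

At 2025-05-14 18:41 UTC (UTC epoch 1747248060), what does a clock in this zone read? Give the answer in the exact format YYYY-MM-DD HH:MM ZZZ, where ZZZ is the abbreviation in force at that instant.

2025-05-15 03:56 SPM

Query: 2025-05-14 18:41 UTC
Rule 1/5 (SPM, +09:15): 2024-10-05 12:04 UTC ≤ query < 2025-05-14 21:01 UTC
18·60 + 41 + 555 = 1676 min
1676 = 1·1440 + 236; 236 = 3·60 + 56 → 03:56, 2025-05-14 + 1 day = 2025-05-15
→ 2025-05-15 03:56 SPM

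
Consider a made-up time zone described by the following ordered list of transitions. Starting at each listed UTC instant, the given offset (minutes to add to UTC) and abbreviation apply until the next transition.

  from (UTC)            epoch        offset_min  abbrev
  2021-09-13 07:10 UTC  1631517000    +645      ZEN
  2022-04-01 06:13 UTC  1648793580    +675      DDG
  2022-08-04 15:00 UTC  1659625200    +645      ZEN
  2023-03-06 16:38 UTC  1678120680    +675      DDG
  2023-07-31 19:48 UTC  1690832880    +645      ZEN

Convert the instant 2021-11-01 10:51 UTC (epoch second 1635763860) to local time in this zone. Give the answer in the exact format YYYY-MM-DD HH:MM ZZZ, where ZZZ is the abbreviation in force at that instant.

2021-11-01 21:36 ZEN

Query: 2021-11-01 10:51 UTC
Rule 1/5 (ZEN, +10:45): 2021-09-13 07:10 UTC ≤ query < 2022-04-01 06:13 UTC
10·60 + 51 + 645 = 1296 min
1296 = 0·1440 + 1296; 1296 = 21·60 + 36 → 21:36, same day
→ 2021-11-01 21:36 ZEN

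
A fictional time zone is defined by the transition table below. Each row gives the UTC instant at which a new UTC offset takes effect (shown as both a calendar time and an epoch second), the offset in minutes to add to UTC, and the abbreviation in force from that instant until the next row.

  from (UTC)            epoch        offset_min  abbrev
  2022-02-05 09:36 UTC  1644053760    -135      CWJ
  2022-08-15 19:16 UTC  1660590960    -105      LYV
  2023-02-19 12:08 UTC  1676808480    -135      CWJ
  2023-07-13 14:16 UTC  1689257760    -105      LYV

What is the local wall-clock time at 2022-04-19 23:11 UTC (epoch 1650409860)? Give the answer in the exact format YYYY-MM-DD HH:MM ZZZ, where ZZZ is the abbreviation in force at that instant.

Query: 2022-04-19 23:11 UTC
Rule 1/4 (CWJ, -02:15): 2022-02-05 09:36 UTC ≤ query < 2022-08-15 19:16 UTC
23·60 + 11 - 135 = 1256 min
1256 = 0·1440 + 1256; 1256 = 20·60 + 56 → 20:56, same day
→ 2022-04-19 20:56 CWJ

2022-04-19 20:56 CWJ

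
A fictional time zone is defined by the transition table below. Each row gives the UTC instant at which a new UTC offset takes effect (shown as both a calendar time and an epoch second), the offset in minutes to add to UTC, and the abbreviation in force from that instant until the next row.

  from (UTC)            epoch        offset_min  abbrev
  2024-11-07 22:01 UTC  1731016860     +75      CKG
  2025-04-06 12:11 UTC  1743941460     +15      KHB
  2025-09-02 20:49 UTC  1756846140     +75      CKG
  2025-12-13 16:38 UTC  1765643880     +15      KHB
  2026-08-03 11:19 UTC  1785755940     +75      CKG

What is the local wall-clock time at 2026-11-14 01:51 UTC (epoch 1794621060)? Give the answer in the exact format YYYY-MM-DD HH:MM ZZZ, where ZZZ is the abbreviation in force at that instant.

2026-11-14 03:06 CKG

Query: 2026-11-14 01:51 UTC
Rule 5/5 (CKG, +01:15): 2026-08-03 11:19 UTC ≤ query < +∞
1·60 + 51 + 75 = 186 min
186 = 0·1440 + 186; 186 = 3·60 + 6 → 03:06, same day
→ 2026-11-14 03:06 CKG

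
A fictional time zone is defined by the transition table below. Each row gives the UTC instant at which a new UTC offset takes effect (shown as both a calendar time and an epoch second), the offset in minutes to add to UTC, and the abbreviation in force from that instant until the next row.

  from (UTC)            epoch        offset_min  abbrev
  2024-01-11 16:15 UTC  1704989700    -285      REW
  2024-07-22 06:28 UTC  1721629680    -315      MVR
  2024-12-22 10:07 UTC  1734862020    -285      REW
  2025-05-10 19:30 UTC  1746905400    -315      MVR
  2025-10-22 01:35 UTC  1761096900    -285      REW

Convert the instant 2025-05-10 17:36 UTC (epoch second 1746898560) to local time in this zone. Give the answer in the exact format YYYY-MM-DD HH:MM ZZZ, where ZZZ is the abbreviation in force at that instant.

2025-05-10 12:51 REW

Query: 2025-05-10 17:36 UTC
Rule 3/5 (REW, -04:45): 2024-12-22 10:07 UTC ≤ query < 2025-05-10 19:30 UTC
17·60 + 36 - 285 = 771 min
771 = 0·1440 + 771; 771 = 12·60 + 51 → 12:51, same day
→ 2025-05-10 12:51 REW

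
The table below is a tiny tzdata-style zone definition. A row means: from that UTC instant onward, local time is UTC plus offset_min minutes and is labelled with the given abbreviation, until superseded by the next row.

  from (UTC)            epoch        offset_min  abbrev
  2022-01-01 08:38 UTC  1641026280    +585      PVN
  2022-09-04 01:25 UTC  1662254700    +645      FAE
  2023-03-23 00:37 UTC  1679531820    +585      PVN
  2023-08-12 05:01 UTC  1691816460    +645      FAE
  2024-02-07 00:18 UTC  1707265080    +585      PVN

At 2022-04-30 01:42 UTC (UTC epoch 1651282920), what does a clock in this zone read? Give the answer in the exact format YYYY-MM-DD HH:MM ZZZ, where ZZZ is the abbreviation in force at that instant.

Query: 2022-04-30 01:42 UTC
Rule 1/5 (PVN, +09:45): 2022-01-01 08:38 UTC ≤ query < 2022-09-04 01:25 UTC
1·60 + 42 + 585 = 687 min
687 = 0·1440 + 687; 687 = 11·60 + 27 → 11:27, same day
→ 2022-04-30 11:27 PVN

2022-04-30 11:27 PVN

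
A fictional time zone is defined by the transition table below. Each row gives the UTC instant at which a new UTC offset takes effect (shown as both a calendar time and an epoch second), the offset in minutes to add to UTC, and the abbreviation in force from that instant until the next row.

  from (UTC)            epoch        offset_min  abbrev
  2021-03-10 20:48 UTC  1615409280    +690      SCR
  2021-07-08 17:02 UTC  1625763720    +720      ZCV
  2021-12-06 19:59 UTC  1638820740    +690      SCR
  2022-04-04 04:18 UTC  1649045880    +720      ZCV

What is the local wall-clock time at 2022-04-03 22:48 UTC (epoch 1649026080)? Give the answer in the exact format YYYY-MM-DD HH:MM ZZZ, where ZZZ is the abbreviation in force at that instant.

2022-04-04 10:18 SCR

Query: 2022-04-03 22:48 UTC
Rule 3/4 (SCR, +11:30): 2021-12-06 19:59 UTC ≤ query < 2022-04-04 04:18 UTC
22·60 + 48 + 690 = 2058 min
2058 = 1·1440 + 618; 618 = 10·60 + 18 → 10:18, 2022-04-03 + 1 day = 2022-04-04
→ 2022-04-04 10:18 SCR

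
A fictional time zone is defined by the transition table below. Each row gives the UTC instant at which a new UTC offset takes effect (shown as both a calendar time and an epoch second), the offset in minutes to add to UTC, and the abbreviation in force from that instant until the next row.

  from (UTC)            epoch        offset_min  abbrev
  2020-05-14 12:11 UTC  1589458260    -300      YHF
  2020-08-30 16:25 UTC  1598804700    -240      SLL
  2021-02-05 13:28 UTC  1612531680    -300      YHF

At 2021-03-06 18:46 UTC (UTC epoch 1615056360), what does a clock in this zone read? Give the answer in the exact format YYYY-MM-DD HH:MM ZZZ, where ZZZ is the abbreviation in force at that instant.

2021-03-06 13:46 YHF

Query: 2021-03-06 18:46 UTC
Rule 3/3 (YHF, -05:00): 2021-02-05 13:28 UTC ≤ query < +∞
18·60 + 46 - 300 = 826 min
826 = 0·1440 + 826; 826 = 13·60 + 46 → 13:46, same day
→ 2021-03-06 13:46 YHF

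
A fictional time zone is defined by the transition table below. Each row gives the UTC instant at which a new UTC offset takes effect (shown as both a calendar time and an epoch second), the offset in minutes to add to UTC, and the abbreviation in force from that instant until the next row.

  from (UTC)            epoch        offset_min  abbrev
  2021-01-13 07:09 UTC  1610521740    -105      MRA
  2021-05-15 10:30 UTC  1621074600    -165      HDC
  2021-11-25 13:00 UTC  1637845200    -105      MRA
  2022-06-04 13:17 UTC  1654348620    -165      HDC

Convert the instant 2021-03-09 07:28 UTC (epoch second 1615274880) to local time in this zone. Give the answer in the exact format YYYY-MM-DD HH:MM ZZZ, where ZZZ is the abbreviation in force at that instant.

2021-03-09 05:43 MRA

Query: 2021-03-09 07:28 UTC
Rule 1/4 (MRA, -01:45): 2021-01-13 07:09 UTC ≤ query < 2021-05-15 10:30 UTC
7·60 + 28 - 105 = 343 min
343 = 0·1440 + 343; 343 = 5·60 + 43 → 05:43, same day
→ 2021-03-09 05:43 MRA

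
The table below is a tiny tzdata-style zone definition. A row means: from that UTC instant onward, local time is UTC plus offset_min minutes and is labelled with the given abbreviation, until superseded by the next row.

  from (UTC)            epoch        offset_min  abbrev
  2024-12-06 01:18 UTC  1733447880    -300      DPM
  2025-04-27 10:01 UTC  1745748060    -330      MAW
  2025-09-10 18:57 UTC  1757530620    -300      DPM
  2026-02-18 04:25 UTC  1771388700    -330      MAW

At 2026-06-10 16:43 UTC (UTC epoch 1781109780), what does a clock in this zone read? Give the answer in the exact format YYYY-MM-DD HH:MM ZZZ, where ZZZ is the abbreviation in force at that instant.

Query: 2026-06-10 16:43 UTC
Rule 4/4 (MAW, -05:30): 2026-02-18 04:25 UTC ≤ query < +∞
16·60 + 43 - 330 = 673 min
673 = 0·1440 + 673; 673 = 11·60 + 13 → 11:13, same day
→ 2026-06-10 11:13 MAW

2026-06-10 11:13 MAW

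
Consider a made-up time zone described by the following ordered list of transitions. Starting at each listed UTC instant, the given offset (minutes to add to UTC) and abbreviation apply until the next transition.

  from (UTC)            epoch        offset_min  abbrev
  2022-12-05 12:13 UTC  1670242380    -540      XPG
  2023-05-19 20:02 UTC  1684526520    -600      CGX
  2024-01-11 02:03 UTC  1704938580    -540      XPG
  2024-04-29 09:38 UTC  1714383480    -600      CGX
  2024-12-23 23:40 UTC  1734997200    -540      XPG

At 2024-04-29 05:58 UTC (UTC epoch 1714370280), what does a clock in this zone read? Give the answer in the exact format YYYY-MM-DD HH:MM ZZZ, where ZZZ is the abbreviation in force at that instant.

Query: 2024-04-29 05:58 UTC
Rule 3/5 (XPG, -09:00): 2024-01-11 02:03 UTC ≤ query < 2024-04-29 09:38 UTC
5·60 + 58 - 540 = -182 min
-182 = -1·1440 + 1258; 1258 = 20·60 + 58 → 20:58, 2024-04-29 - 1 day = 2024-04-28
→ 2024-04-28 20:58 XPG

2024-04-28 20:58 XPG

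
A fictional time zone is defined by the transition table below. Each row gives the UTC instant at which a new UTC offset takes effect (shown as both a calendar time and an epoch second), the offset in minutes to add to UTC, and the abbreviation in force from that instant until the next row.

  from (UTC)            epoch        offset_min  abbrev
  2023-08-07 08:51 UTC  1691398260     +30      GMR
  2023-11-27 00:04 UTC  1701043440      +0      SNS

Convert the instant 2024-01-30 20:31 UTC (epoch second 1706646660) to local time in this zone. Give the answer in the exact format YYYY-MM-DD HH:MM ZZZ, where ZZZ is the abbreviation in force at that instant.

2024-01-30 20:31 SNS

Query: 2024-01-30 20:31 UTC
Rule 2/2 (SNS, +00:00): 2023-11-27 00:04 UTC ≤ query < +∞
20·60 + 31 + 0 = 1231 min
1231 = 0·1440 + 1231; 1231 = 20·60 + 31 → 20:31, same day
→ 2024-01-30 20:31 SNS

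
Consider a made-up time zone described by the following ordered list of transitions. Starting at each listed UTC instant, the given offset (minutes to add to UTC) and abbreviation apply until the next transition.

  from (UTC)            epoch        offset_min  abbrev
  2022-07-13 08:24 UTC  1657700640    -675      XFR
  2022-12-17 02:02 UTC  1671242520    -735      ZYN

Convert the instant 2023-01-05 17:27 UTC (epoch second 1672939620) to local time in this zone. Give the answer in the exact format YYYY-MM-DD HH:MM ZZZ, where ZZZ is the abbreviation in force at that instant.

2023-01-05 05:12 ZYN

Query: 2023-01-05 17:27 UTC
Rule 2/2 (ZYN, -12:15): 2022-12-17 02:02 UTC ≤ query < +∞
17·60 + 27 - 735 = 312 min
312 = 0·1440 + 312; 312 = 5·60 + 12 → 05:12, same day
→ 2023-01-05 05:12 ZYN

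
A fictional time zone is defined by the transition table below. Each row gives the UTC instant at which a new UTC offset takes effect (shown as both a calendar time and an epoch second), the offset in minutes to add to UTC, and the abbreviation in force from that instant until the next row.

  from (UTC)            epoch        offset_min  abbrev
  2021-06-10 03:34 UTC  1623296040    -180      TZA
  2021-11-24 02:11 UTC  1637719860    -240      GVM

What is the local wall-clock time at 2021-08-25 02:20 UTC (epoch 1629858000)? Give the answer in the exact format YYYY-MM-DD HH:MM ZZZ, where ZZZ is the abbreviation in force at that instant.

Query: 2021-08-25 02:20 UTC
Rule 1/2 (TZA, -03:00): 2021-06-10 03:34 UTC ≤ query < 2021-11-24 02:11 UTC
2·60 + 20 - 180 = -40 min
-40 = -1·1440 + 1400; 1400 = 23·60 + 20 → 23:20, 2021-08-25 - 1 day = 2021-08-24
→ 2021-08-24 23:20 TZA

2021-08-24 23:20 TZA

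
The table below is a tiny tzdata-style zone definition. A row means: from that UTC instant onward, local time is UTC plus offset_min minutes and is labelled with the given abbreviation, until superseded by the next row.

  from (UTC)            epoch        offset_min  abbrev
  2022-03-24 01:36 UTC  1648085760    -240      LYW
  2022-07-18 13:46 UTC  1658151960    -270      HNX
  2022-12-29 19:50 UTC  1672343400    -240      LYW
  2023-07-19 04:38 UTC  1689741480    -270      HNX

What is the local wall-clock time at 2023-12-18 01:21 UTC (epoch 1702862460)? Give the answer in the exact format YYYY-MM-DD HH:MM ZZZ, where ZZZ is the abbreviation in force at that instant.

Query: 2023-12-18 01:21 UTC
Rule 4/4 (HNX, -04:30): 2023-07-19 04:38 UTC ≤ query < +∞
1·60 + 21 - 270 = -189 min
-189 = -1·1440 + 1251; 1251 = 20·60 + 51 → 20:51, 2023-12-18 - 1 day = 2023-12-17
→ 2023-12-17 20:51 HNX

2023-12-17 20:51 HNX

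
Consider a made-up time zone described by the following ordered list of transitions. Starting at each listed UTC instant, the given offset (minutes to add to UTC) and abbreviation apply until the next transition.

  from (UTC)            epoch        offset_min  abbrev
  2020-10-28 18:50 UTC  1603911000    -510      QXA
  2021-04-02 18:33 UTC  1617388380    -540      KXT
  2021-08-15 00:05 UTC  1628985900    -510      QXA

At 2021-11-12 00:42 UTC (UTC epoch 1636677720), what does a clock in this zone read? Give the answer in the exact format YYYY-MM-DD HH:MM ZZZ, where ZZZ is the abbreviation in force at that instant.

Query: 2021-11-12 00:42 UTC
Rule 3/3 (QXA, -08:30): 2021-08-15 00:05 UTC ≤ query < +∞
0·60 + 42 - 510 = -468 min
-468 = -1·1440 + 972; 972 = 16·60 + 12 → 16:12, 2021-11-12 - 1 day = 2021-11-11
→ 2021-11-11 16:12 QXA

2021-11-11 16:12 QXA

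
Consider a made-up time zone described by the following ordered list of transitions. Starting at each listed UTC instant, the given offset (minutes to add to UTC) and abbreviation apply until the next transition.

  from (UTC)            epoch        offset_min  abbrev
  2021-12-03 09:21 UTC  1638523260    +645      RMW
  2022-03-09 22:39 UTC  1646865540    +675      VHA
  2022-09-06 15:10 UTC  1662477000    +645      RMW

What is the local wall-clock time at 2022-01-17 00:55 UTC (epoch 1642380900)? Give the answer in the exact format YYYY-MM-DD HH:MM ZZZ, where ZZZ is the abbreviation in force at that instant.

Query: 2022-01-17 00:55 UTC
Rule 1/3 (RMW, +10:45): 2021-12-03 09:21 UTC ≤ query < 2022-03-09 22:39 UTC
0·60 + 55 + 645 = 700 min
700 = 0·1440 + 700; 700 = 11·60 + 40 → 11:40, same day
→ 2022-01-17 11:40 RMW

2022-01-17 11:40 RMW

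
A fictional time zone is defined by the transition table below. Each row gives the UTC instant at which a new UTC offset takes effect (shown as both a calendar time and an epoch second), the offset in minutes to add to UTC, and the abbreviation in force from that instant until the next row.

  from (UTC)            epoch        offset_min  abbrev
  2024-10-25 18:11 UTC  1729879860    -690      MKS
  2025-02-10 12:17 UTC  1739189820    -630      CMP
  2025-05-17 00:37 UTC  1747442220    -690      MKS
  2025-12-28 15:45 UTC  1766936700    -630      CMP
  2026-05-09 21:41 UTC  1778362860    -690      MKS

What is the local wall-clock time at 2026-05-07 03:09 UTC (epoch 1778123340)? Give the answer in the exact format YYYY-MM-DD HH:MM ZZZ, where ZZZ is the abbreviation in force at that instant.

2026-05-06 16:39 CMP

Query: 2026-05-07 03:09 UTC
Rule 4/5 (CMP, -10:30): 2025-12-28 15:45 UTC ≤ query < 2026-05-09 21:41 UTC
3·60 + 9 - 630 = -441 min
-441 = -1·1440 + 999; 999 = 16·60 + 39 → 16:39, 2026-05-07 - 1 day = 2026-05-06
→ 2026-05-06 16:39 CMP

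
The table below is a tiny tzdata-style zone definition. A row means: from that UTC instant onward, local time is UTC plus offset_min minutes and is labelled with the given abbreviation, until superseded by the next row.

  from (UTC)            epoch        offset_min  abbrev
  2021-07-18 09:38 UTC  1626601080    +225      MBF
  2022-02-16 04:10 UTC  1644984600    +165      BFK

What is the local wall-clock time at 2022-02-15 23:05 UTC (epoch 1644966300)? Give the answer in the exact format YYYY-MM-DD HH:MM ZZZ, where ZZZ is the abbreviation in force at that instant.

2022-02-16 02:50 MBF

Query: 2022-02-15 23:05 UTC
Rule 1/2 (MBF, +03:45): 2021-07-18 09:38 UTC ≤ query < 2022-02-16 04:10 UTC
23·60 + 5 + 225 = 1610 min
1610 = 1·1440 + 170; 170 = 2·60 + 50 → 02:50, 2022-02-15 + 1 day = 2022-02-16
→ 2022-02-16 02:50 MBF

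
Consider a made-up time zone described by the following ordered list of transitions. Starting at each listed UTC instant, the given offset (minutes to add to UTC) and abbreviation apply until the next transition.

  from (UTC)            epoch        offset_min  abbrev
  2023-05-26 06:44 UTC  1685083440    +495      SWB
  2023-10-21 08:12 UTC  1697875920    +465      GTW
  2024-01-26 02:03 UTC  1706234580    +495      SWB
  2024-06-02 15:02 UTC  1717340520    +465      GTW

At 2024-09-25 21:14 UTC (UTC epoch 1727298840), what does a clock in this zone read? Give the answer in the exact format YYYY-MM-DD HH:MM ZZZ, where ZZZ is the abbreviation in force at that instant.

Query: 2024-09-25 21:14 UTC
Rule 4/4 (GTW, +07:45): 2024-06-02 15:02 UTC ≤ query < +∞
21·60 + 14 + 465 = 1739 min
1739 = 1·1440 + 299; 299 = 4·60 + 59 → 04:59, 2024-09-25 + 1 day = 2024-09-26
→ 2024-09-26 04:59 GTW

2024-09-26 04:59 GTW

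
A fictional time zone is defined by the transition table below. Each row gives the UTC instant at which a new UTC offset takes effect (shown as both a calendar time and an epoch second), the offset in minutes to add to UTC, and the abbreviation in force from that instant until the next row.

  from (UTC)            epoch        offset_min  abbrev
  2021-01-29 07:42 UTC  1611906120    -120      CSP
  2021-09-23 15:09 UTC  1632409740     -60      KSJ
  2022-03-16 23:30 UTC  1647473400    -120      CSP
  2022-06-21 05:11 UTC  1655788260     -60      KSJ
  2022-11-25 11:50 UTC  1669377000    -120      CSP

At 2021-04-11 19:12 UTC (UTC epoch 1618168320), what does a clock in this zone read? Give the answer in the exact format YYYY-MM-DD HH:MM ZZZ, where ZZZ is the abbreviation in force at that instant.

Query: 2021-04-11 19:12 UTC
Rule 1/5 (CSP, -02:00): 2021-01-29 07:42 UTC ≤ query < 2021-09-23 15:09 UTC
19·60 + 12 - 120 = 1032 min
1032 = 0·1440 + 1032; 1032 = 17·60 + 12 → 17:12, same day
→ 2021-04-11 17:12 CSP

2021-04-11 17:12 CSP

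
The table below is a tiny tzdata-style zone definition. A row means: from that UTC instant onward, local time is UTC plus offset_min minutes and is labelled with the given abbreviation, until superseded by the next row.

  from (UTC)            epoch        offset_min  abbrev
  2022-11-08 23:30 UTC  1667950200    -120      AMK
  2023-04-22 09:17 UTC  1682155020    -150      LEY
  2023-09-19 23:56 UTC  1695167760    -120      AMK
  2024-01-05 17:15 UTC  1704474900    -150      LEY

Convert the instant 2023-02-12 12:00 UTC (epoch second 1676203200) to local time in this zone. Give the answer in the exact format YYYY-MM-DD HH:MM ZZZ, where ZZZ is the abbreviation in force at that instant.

Query: 2023-02-12 12:00 UTC
Rule 1/4 (AMK, -02:00): 2022-11-08 23:30 UTC ≤ query < 2023-04-22 09:17 UTC
12·60 + 0 - 120 = 600 min
600 = 0·1440 + 600; 600 = 10·60 + 0 → 10:00, same day
→ 2023-02-12 10:00 AMK

2023-02-12 10:00 AMK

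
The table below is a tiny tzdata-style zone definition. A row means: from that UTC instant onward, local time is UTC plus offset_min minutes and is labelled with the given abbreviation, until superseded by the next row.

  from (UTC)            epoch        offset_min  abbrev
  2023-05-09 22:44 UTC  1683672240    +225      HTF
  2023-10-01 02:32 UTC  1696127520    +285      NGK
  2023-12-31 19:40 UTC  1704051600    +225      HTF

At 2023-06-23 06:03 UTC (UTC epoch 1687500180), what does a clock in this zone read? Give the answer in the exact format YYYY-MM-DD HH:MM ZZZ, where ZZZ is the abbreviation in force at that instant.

Query: 2023-06-23 06:03 UTC
Rule 1/3 (HTF, +03:45): 2023-05-09 22:44 UTC ≤ query < 2023-10-01 02:32 UTC
6·60 + 3 + 225 = 588 min
588 = 0·1440 + 588; 588 = 9·60 + 48 → 09:48, same day
→ 2023-06-23 09:48 HTF

2023-06-23 09:48 HTF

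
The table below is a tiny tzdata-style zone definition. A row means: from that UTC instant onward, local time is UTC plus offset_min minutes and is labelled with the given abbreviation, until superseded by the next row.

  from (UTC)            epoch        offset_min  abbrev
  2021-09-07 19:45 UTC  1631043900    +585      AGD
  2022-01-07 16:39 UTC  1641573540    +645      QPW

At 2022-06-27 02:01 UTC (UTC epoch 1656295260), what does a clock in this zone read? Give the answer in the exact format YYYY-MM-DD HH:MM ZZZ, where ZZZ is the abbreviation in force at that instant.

2022-06-27 12:46 QPW

Query: 2022-06-27 02:01 UTC
Rule 2/2 (QPW, +10:45): 2022-01-07 16:39 UTC ≤ query < +∞
2·60 + 1 + 645 = 766 min
766 = 0·1440 + 766; 766 = 12·60 + 46 → 12:46, same day
→ 2022-06-27 12:46 QPW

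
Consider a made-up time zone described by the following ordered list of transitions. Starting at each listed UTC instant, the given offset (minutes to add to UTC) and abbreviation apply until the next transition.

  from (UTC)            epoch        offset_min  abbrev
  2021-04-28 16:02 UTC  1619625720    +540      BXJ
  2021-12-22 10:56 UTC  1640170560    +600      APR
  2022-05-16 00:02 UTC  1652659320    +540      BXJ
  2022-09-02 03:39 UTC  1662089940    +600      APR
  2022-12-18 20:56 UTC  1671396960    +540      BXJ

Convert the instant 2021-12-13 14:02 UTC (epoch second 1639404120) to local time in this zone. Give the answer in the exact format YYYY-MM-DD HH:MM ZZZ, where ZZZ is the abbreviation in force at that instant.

Query: 2021-12-13 14:02 UTC
Rule 1/5 (BXJ, +09:00): 2021-04-28 16:02 UTC ≤ query < 2021-12-22 10:56 UTC
14·60 + 2 + 540 = 1382 min
1382 = 0·1440 + 1382; 1382 = 23·60 + 2 → 23:02, same day
→ 2021-12-13 23:02 BXJ

2021-12-13 23:02 BXJ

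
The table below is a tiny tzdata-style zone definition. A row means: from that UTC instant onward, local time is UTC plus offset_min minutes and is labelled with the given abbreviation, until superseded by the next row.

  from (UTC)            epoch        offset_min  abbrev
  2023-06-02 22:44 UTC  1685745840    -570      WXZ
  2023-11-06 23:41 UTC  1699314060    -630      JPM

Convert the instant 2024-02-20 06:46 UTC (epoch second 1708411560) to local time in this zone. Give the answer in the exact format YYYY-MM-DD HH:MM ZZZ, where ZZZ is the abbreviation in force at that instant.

Query: 2024-02-20 06:46 UTC
Rule 2/2 (JPM, -10:30): 2023-11-06 23:41 UTC ≤ query < +∞
6·60 + 46 - 630 = -224 min
-224 = -1·1440 + 1216; 1216 = 20·60 + 16 → 20:16, 2024-02-20 - 1 day = 2024-02-19
→ 2024-02-19 20:16 JPM

2024-02-19 20:16 JPM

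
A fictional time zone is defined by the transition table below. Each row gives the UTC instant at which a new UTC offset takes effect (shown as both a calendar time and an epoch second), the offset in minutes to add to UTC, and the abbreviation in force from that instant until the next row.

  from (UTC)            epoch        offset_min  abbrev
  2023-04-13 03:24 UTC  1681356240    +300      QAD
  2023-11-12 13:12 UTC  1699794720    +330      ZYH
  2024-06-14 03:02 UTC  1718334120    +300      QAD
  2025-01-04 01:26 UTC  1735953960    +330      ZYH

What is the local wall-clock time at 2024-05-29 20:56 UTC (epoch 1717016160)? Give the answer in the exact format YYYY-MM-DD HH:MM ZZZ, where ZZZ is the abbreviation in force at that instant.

2024-05-30 02:26 ZYH

Query: 2024-05-29 20:56 UTC
Rule 2/4 (ZYH, +05:30): 2023-11-12 13:12 UTC ≤ query < 2024-06-14 03:02 UTC
20·60 + 56 + 330 = 1586 min
1586 = 1·1440 + 146; 146 = 2·60 + 26 → 02:26, 2024-05-29 + 1 day = 2024-05-30
→ 2024-05-30 02:26 ZYH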